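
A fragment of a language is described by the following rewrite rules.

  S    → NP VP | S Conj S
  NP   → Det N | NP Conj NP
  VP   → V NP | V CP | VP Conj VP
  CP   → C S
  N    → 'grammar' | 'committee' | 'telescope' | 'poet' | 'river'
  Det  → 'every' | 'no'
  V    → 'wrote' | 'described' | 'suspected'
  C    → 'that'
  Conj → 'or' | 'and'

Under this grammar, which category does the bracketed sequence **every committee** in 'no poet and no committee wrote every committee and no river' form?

NP

[S [NP [NP [Det no] [N poet]] [Conj and] [NP [Det no] [N committee]]] [VP [V wrote] [NP [NP [Det every] [N committee]] [Conj and] [NP [Det no] [N river]]]]]
The span 'every committee' is the NP node built by NP → Det N.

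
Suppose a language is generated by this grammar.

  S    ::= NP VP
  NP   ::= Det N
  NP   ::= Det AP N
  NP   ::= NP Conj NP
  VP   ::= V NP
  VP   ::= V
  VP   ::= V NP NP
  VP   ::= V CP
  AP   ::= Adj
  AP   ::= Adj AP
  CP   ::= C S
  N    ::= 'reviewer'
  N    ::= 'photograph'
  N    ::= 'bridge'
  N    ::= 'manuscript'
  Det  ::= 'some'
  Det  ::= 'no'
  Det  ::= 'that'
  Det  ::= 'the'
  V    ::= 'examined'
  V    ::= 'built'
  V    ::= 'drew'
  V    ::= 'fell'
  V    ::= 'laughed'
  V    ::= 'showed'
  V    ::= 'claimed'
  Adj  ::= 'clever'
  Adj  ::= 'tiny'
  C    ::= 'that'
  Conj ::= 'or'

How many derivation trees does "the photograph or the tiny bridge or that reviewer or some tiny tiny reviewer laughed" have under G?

Two of the 5 distinct bracketings:
[S [NP [NP [Det the] [N photograph]] [Conj or] [NP [NP [Det the] [AP [Adj tiny]] [N bridge]] [Conj or] [NP [NP [Det that] [N reviewer]] [Conj or] [NP [Det some] [AP [Adj tiny] [AP [Adj tiny]]] [N reviewer]]]]] [VP [V laughed]]]
[S [NP [NP [Det the] [N photograph]] [Conj or] [NP [NP [NP [Det the] [AP [Adj tiny]] [N bridge]] [Conj or] [NP [Det that] [N reviewer]]] [Conj or] [NP [Det some] [AP [Adj tiny] [AP [Adj tiny]]] [N reviewer]]]] [VP [V laughed]]]
The trees differ in how a recursive rule is bracketed over the same span.

5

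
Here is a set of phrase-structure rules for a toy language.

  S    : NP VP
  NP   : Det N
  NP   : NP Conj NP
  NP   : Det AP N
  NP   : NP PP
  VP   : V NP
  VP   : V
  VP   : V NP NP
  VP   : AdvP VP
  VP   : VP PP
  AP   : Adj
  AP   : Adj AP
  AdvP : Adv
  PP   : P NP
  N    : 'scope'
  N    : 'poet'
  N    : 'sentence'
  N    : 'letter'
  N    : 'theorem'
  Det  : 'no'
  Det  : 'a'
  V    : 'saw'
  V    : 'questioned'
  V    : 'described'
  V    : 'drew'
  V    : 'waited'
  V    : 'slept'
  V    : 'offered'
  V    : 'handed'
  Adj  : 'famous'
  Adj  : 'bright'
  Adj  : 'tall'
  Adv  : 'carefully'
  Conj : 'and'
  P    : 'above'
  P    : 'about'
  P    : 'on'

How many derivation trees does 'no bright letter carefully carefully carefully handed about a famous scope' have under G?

4

Two of the 4 distinct bracketings:
[S [NP [Det no] [AP [Adj bright]] [N letter]] [VP [AdvP [Adv carefully]] [VP [AdvP [Adv carefully]] [VP [AdvP [Adv carefully]] [VP [VP [V handed]] [PP [P about] [NP [Det a] [AP [Adj famous]] [N scope]]]]]]]]
[S [NP [Det no] [AP [Adj bright]] [N letter]] [VP [AdvP [Adv carefully]] [VP [AdvP [Adv carefully]] [VP [VP [AdvP [Adv carefully]] [VP [V handed]]] [PP [P about] [NP [Det a] [AP [Adj famous]] [N scope]]]]]]]
The trees differ in how a recursive rule is bracketed over the same span.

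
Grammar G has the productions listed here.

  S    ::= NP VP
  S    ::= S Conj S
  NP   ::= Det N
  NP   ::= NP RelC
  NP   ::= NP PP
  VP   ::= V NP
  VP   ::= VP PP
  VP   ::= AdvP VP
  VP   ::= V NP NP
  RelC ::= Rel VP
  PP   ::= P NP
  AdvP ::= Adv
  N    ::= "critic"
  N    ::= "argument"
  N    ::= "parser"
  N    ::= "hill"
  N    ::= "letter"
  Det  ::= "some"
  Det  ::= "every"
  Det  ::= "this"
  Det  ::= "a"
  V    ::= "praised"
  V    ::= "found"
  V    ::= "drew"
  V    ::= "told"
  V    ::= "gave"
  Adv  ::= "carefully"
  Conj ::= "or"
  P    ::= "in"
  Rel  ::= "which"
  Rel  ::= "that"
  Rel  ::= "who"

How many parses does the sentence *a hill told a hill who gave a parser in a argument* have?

4

Two of the 4 distinct bracketings:
[S [NP [Det a] [N hill]] [VP [V told] [NP [NP [Det a] [N hill]] [RelC [Rel who] [VP [V gave] [NP [NP [Det a] [N parser]] [PP [P in] [NP [Det a] [N argument]]]]]]]]]
[S [NP [Det a] [N hill]] [VP [V told] [NP [NP [Det a] [N hill]] [RelC [Rel who] [VP [VP [V gave] [NP [Det a] [N parser]]] [PP [P in] [NP [Det a] [N argument]]]]]]]]
The difference turns on whether NP → NP PP is used at the relevant span, versus an alternative expansion of NP.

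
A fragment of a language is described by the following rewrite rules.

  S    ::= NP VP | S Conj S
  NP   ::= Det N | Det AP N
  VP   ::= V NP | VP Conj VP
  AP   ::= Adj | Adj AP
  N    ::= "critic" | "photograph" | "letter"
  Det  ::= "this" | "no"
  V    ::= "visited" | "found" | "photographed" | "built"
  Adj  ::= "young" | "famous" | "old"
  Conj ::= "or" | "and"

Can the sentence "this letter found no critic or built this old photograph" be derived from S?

Grammatical

[S [NP [Det this] [N letter]] [VP [VP [V found] [NP [Det no] [N critic]]] [Conj or] [VP [V built] [NP [Det this] [AP [Adj old]] [N photograph]]]]]
Each bracket corresponds to one application of a listed rule, so the string is derivable from S.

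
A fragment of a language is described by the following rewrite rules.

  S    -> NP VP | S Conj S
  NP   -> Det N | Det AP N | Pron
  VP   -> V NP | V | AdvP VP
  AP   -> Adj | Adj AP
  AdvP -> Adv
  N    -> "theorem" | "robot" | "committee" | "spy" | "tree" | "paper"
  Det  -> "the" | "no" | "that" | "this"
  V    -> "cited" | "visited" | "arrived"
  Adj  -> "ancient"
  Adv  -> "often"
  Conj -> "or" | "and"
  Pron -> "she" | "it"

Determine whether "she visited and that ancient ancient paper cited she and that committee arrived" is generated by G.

Grammatical

S
  S
    NP
      Pron: she
    VP
      V: visited
  Conj: and
  S
    S
      NP
        Det: that
        AP
          Adj: ancient
          AP
            Adj: ancient
        N: paper
      VP
        V: cited
        NP
          Pron: she
    Conj: and
    S
      NP
        Det: that
        N: committee
      VP
        V: arrived
Each bracket corresponds to one application of a listed rule, so the string is derivable from S.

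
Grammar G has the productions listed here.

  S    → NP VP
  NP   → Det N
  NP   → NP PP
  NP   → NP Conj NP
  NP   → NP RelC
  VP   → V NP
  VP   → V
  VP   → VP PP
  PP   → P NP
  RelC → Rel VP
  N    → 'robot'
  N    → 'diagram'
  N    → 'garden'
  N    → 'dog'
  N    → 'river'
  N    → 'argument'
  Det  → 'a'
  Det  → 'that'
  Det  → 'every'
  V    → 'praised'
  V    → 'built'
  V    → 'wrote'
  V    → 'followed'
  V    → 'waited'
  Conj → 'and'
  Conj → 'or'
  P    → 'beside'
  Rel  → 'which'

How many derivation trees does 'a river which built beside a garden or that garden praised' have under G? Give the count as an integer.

Two of the 4 distinct bracketings:
[S [NP [NP [NP [Det a] [N river]] [RelC [Rel which] [VP [V built]]]] [PP [P beside] [NP [NP [Det a] [N garden]] [Conj or] [NP [Det that] [N garden]]]]] [VP [V praised]]]
[S [NP [NP [NP [NP [Det a] [N river]] [RelC [Rel which] [VP [V built]]]] [PP [P beside] [NP [Det a] [N garden]]]] [Conj or] [NP [Det that] [N garden]]] [VP [V praised]]]
The trees differ in how a recursive rule is bracketed over the same span.

4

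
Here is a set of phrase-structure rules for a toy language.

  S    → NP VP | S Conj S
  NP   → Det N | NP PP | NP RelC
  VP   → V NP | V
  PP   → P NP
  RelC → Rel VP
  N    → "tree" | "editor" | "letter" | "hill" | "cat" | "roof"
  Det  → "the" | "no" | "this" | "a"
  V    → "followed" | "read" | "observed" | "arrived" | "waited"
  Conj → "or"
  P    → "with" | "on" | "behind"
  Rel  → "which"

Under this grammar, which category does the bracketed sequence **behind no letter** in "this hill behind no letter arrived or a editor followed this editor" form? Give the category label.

[S [S [NP [NP [Det this] [N hill]] [PP [P behind] [NP [Det no] [N letter]]]] [VP [V arrived]]] [Conj or] [S [NP [Det a] [N editor]] [VP [V followed] [NP [Det this] [N editor]]]]]
The span 'behind no letter' is the PP node built by PP → P NP.

PP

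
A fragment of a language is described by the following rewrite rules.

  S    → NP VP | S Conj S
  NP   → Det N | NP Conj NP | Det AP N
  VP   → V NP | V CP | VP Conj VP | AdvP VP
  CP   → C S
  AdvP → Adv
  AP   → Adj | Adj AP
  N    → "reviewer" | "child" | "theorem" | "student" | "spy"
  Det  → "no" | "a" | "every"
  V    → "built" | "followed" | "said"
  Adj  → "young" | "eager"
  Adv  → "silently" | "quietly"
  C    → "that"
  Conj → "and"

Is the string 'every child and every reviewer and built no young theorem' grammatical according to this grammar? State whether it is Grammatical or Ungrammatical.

For S → NP VP, every NP-prefix leaves a non-VP remainder: after 'every child' the remainder is not a VP; after 'every child and every reviewer' the remainder is not a VP. The alternative S rule S → S Conj S likewise has no satisfying split.

Ungrammatical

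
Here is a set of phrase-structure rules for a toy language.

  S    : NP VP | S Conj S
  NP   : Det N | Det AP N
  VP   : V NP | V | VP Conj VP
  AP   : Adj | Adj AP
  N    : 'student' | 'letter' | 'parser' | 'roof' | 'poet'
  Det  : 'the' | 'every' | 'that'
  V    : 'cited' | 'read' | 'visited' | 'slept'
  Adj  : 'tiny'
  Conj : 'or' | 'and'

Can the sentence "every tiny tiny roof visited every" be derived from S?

Ungrammatical

For S → NP VP, the only prefix that parses as NP is 'every tiny tiny roof', but the remainder 'visited every' is not a VP under these rules. The alternative S rule S → S Conj S likewise has no satisfying split.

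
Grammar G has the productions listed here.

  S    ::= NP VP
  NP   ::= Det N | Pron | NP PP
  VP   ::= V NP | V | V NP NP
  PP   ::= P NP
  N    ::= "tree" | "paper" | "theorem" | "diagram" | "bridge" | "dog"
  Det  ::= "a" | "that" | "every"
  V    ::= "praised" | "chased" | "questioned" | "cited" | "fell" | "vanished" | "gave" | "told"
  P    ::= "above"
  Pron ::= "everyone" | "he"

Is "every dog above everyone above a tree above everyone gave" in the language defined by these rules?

Grammatical

S
  NP
    NP
      Det: every
      N: dog
    PP
      P: above
      NP
        NP
          Pron: everyone
        PP
          P: above
          NP
            NP
              Det: a
              N: tree
            PP
              P: above
              NP
                Pron: everyone
  VP
    V: gave
The bracketing above is licensed at every node by one of the given productions, with S at the root.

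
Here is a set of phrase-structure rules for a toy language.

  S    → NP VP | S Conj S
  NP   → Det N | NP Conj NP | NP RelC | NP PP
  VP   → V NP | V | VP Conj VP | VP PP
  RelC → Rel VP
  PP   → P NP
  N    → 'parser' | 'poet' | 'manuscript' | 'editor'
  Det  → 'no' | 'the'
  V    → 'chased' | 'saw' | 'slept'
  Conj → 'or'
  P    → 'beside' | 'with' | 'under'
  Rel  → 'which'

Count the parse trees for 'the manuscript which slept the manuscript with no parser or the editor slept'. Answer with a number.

7

Two of the 7 distinct bracketings:
[S [NP [NP [NP [Det the] [N manuscript]] [RelC [Rel which] [VP [V slept] [NP [NP [Det the] [N manuscript]] [PP [P with] [NP [Det no] [N parser]]]]]]] [Conj or] [NP [Det the] [N editor]]] [VP [V slept]]]
[S [NP [NP [NP [Det the] [N manuscript]] [RelC [Rel which] [VP [VP [V slept] [NP [Det the] [N manuscript]]] [PP [P with] [NP [Det no] [N parser]]]]]] [Conj or] [NP [Det the] [N editor]]] [VP [V slept]]]
The difference turns on whether NP → NP PP is used at the relevant span, versus an alternative expansion of NP.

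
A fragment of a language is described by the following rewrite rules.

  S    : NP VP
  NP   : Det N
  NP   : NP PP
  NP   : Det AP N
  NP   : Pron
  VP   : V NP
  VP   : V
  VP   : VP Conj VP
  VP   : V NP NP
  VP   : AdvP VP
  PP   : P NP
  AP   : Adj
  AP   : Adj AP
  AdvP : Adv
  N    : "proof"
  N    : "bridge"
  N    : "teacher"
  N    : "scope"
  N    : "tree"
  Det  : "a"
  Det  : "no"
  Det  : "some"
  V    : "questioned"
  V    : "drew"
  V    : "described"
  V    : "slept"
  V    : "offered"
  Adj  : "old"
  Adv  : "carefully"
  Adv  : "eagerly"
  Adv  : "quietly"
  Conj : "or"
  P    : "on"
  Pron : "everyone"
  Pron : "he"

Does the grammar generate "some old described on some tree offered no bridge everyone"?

An Adj word can never sit immediately before a V word in any string this grammar generates, so the substring 'old described' rules out a derivation.

Ungrammatical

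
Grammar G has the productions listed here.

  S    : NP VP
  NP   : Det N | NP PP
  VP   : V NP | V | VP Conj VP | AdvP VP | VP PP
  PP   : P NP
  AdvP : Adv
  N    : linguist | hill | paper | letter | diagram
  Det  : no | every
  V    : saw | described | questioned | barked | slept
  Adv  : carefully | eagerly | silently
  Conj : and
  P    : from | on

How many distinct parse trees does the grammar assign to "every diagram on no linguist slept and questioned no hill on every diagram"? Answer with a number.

Two of the 3 distinct bracketings:
[S [NP [NP [Det every] [N diagram]] [PP [P on] [NP [Det no] [N linguist]]]] [VP [VP [V slept]] [Conj and] [VP [V questioned] [NP [NP [Det no] [N hill]] [PP [P on] [NP [Det every] [N diagram]]]]]]]
[S [NP [NP [Det every] [N diagram]] [PP [P on] [NP [Det no] [N linguist]]]] [VP [VP [V slept]] [Conj and] [VP [VP [V questioned] [NP [Det no] [N hill]]] [PP [P on] [NP [Det every] [N diagram]]]]]]
The difference turns on whether VP → VP PP is used at the relevant span, versus an alternative expansion of VP.

3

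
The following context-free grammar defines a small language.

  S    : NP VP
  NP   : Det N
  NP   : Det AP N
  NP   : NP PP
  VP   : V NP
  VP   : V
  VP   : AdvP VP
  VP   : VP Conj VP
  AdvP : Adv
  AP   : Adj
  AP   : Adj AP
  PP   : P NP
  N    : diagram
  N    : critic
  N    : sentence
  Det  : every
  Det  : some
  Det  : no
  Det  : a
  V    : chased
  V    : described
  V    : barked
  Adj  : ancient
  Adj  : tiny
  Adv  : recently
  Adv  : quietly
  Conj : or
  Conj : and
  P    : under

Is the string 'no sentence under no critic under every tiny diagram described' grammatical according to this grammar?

Grammatical

[S [NP [NP [Det no] [N sentence]] [PP [P under] [NP [NP [Det no] [N critic]] [PP [P under] [NP [Det every] [AP [Adj tiny]] [N diagram]]]]]] [VP [V described]]]
The bracketing above is licensed at every node by one of the given productions, with S at the root.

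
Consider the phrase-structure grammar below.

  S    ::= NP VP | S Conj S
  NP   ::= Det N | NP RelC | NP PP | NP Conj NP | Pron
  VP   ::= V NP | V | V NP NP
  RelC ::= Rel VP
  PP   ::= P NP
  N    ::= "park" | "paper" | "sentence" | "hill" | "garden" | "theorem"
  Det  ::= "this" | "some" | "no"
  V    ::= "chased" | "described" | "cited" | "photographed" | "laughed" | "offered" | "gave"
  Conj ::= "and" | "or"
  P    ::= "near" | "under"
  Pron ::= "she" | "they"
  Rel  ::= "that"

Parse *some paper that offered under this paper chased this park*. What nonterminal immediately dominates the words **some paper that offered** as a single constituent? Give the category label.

[S [NP [NP [NP [Det some] [N paper]] [RelC [Rel that] [VP [V offered]]]] [PP [P under] [NP [Det this] [N paper]]]] [VP [V chased] [NP [Det this] [N park]]]]
The span 'some paper that offered' is the NP node built by NP → NP RelC.

NP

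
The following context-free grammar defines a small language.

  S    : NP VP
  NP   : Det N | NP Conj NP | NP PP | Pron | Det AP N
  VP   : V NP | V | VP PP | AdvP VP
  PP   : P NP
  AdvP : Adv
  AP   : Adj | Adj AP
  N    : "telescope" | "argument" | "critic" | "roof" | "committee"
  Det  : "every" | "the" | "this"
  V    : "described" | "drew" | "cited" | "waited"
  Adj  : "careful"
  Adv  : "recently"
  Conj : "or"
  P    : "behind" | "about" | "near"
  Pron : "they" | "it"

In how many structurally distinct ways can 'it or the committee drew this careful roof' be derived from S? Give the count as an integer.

1

[S [NP [NP [Pron it]] [Conj or] [NP [Det the] [N committee]]] [VP [V drew] [NP [Det this] [AP [Adj careful]] [N roof]]]]
No rule offers an alternative attachment or grouping for any span, so this is the only derivation.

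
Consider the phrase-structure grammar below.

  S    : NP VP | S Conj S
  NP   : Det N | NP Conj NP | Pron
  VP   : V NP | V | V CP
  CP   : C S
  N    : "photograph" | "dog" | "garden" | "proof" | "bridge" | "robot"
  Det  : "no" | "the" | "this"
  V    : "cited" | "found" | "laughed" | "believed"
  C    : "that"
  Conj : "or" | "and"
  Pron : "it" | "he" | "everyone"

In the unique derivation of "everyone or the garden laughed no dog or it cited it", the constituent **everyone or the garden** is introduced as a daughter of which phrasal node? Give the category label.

S
  S
    NP
      NP
        Pron: everyone
      Conj: or
      NP
        Det: the
        N: garden
    VP
      V: laughed
      NP
        Det: no
        N: dog
  Conj: or
  S
    NP
      Pron: it
    VP
      V: cited
      NP
        Pron: it
The span 'everyone or the garden' is the NP node built by NP → NP Conj NP.
Its mother is the S built by S → NP VP.

S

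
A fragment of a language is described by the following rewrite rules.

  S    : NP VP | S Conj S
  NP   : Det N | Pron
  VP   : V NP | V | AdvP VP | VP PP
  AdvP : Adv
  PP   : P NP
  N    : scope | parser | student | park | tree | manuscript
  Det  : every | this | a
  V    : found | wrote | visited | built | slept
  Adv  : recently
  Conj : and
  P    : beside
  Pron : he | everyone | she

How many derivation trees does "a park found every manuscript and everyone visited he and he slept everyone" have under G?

The two bracketings:
[S [S [NP [Det a] [N park]] [VP [V found] [NP [Det every] [N manuscript]]]] [Conj and] [S [S [NP [Pron everyone]] [VP [V visited] [NP [Pron he]]]] [Conj and] [S [NP [Pron he]] [VP [V slept] [NP [Pron everyone]]]]]]
[S [S [S [NP [Det a] [N park]] [VP [V found] [NP [Det every] [N manuscript]]]] [Conj and] [S [NP [Pron everyone]] [VP [V visited] [NP [Pron he]]]]] [Conj and] [S [NP [Pron he]] [VP [V slept] [NP [Pron everyone]]]]]
The trees differ in how a recursive rule is bracketed over the same span.

2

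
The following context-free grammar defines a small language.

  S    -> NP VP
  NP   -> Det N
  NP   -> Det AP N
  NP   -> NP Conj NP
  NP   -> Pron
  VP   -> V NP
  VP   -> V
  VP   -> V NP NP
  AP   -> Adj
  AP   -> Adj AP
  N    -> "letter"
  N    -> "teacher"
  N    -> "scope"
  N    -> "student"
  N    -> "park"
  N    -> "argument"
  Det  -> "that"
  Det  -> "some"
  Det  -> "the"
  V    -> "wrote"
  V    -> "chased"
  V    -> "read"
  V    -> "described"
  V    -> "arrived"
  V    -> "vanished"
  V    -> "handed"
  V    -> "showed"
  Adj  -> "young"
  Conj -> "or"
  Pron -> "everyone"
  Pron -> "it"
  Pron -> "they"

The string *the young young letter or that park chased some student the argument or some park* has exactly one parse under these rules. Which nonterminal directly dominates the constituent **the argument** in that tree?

S
  NP
    NP
      Det: the
      AP
        Adj: young
        AP
          Adj: young
      N: letter
    Conj: or
    NP
      Det: that
      N: park
  VP
    V: chased
    NP
      Det: some
      N: student
    NP
      NP
        Det: the
        N: argument
      Conj: or
      NP
        Det: some
        N: park
The span 'the argument' is the NP node built by NP → Det N.
Its mother is the NP built by NP → NP Conj NP.

NP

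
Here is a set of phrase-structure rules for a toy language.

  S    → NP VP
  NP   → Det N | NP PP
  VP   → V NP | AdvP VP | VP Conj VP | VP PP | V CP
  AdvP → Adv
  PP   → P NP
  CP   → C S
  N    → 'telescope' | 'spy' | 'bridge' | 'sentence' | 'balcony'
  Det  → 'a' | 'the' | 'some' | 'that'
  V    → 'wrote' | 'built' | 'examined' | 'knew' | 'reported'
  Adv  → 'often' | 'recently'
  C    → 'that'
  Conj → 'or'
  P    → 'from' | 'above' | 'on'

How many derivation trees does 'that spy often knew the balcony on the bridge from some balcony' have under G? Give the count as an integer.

Two of the 9 distinct bracketings:
[S [NP [Det that] [N spy]] [VP [AdvP [Adv often]] [VP [V knew] [NP [NP [Det the] [N balcony]] [PP [P on] [NP [NP [Det the] [N bridge]] [PP [P from] [NP [Det some] [N balcony]]]]]]]]]
[S [NP [Det that] [N spy]] [VP [AdvP [Adv often]] [VP [V knew] [NP [NP [NP [Det the] [N balcony]] [PP [P on] [NP [Det the] [N bridge]]]] [PP [P from] [NP [Det some] [N balcony]]]]]]]
The trees differ in how a recursive rule is bracketed over the same span.

9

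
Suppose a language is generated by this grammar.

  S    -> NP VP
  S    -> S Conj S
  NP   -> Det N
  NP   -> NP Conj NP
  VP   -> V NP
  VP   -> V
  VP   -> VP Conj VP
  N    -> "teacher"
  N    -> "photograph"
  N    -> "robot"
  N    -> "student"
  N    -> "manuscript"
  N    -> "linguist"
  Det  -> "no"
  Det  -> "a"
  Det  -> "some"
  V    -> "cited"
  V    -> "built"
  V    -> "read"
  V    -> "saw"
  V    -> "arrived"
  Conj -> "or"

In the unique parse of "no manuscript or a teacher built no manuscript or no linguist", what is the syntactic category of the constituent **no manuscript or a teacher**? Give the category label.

NP

S
  NP
    NP
      Det: no
      N: manuscript
    Conj: or
    NP
      Det: a
      N: teacher
  VP
    V: built
    NP
      NP
        Det: no
        N: manuscript
      Conj: or
      NP
        Det: no
        N: linguist
The span 'no manuscript or a teacher' is the NP node built by NP → NP Conj NP.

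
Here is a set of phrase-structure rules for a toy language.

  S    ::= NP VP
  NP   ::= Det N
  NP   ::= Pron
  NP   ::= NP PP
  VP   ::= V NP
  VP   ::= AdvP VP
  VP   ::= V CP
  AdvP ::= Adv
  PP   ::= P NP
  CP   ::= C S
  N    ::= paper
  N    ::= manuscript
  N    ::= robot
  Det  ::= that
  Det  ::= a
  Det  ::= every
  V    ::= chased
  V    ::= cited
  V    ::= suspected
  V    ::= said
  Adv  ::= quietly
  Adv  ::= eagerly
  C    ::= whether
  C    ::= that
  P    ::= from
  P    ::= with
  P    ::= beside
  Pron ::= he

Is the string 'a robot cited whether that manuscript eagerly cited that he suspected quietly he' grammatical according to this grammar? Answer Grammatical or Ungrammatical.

Ungrammatical

A V word can never sit immediately before an Adv word in any string this grammar generates, so the substring 'suspected quietly' rules out a derivation.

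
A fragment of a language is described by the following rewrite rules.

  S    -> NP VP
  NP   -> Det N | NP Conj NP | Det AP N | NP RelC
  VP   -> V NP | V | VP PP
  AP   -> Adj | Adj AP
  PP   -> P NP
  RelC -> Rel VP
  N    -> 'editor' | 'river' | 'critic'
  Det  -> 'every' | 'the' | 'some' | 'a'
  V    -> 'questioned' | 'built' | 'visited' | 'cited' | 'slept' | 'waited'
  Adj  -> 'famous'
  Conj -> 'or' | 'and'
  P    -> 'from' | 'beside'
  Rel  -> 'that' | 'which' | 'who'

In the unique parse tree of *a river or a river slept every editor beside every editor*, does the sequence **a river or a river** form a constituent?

Yes

[S [NP [NP [Det a] [N river]] [Conj or] [NP [Det a] [N river]]] [VP [VP [V slept] [NP [Det every] [N editor]]] [PP [P beside] [NP [Det every] [N editor]]]]]
The words 'a river or a river' are exhaustively dominated by a single NP node (built by NP → NP Conj NP), so they form a constituent.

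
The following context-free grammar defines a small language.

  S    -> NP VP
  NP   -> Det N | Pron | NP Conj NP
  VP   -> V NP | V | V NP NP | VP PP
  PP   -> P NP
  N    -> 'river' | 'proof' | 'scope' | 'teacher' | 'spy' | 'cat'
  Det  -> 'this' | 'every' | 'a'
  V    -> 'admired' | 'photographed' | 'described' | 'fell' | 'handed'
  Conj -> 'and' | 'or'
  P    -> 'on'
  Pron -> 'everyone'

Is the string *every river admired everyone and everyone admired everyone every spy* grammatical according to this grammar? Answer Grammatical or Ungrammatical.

Ungrammatical

For S → NP VP, the only prefix that parses as NP is 'every river', but the remainder 'admired everyone and everyone admired everyone every spy' is not a VP under these rules.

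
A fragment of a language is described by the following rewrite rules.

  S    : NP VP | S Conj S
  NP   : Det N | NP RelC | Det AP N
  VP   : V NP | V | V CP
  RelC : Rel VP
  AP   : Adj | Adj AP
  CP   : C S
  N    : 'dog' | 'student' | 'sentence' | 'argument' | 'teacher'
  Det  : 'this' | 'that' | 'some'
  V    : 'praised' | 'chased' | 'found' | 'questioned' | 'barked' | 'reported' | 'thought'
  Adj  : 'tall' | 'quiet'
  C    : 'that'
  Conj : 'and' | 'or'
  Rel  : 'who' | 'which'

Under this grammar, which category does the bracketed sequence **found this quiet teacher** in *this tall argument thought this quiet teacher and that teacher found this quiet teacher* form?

S
  S
    NP
      Det: this
      AP
        Adj: tall
      N: argument
    VP
      V: thought
      NP
        Det: this
        AP
          Adj: quiet
        N: teacher
  Conj: and
  S
    NP
      Det: that
      N: teacher
    VP
      V: found
      NP
        Det: this
        AP
          Adj: quiet
        N: teacher
The span 'found this quiet teacher' is the VP node built by VP → V NP.

VP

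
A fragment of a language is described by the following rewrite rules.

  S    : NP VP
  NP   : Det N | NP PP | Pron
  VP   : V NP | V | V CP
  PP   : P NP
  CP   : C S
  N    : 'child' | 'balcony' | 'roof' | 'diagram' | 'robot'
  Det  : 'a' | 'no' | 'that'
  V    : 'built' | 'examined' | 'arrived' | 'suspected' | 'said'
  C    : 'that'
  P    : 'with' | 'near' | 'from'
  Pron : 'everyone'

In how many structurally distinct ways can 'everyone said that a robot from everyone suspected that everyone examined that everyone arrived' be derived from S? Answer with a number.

1

[S [NP [Pron everyone]] [VP [V said] [CP [C that] [S [NP [NP [Det a] [N robot]] [PP [P from] [NP [Pron everyone]]]] [VP [V suspected] [CP [C that] [S [NP [Pron everyone]] [VP [V examined] [CP [C that] [S [NP [Pron everyone]] [VP [V arrived]]]]]]]]]]]]
No rule offers an alternative attachment or grouping for any span, so this is the only derivation.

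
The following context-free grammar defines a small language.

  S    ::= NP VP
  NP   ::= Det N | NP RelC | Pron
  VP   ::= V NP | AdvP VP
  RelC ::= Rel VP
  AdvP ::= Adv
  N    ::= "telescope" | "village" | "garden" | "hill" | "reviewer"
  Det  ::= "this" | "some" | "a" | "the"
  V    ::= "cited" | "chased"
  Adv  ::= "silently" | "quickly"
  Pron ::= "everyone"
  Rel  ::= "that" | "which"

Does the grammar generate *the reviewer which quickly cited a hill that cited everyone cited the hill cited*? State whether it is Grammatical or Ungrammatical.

Ungrammatical

For S → NP VP, every NP-prefix leaves a non-VP remainder: after 'the reviewer' the remainder is not a VP; after 'the reviewer which quickly cited a hill' the remainder is not a VP; after 'the reviewer which quickly cited a hill that cited everyone' the remainder is not a VP.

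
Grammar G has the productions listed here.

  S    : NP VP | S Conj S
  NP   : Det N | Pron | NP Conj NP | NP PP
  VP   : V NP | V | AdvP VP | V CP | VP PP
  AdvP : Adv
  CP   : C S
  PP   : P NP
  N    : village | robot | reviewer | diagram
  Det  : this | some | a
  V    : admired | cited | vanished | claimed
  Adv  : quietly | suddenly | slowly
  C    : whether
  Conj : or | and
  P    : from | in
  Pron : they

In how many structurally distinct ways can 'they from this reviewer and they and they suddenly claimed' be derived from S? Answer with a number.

Two of the 5 distinct bracketings:
[S [NP [NP [NP [Pron they]] [PP [P from] [NP [Det this] [N reviewer]]]] [Conj and] [NP [NP [Pron they]] [Conj and] [NP [Pron they]]]] [VP [AdvP [Adv suddenly]] [VP [V claimed]]]]
[S [NP [NP [NP [NP [Pron they]] [PP [P from] [NP [Det this] [N reviewer]]]] [Conj and] [NP [Pron they]]] [Conj and] [NP [Pron they]]] [VP [AdvP [Adv suddenly]] [VP [V claimed]]]]
The trees differ in how a recursive rule is bracketed over the same span.

5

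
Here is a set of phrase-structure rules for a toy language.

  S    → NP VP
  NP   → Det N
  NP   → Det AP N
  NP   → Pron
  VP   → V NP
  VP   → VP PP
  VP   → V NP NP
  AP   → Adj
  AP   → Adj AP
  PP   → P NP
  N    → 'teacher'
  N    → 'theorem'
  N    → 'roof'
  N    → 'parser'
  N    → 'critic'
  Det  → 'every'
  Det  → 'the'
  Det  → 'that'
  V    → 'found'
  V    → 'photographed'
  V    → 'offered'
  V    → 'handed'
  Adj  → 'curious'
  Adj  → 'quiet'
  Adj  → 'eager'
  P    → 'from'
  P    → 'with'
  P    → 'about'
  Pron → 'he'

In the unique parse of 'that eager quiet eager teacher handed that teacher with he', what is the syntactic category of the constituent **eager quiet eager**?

AP

[S [NP [Det that] [AP [Adj eager] [AP [Adj quiet] [AP [Adj eager]]]] [N teacher]] [VP [VP [V handed] [NP [Det that] [N teacher]]] [PP [P with] [NP [Pron he]]]]]
The span 'eager quiet eager' is the AP node built by AP → Adj AP.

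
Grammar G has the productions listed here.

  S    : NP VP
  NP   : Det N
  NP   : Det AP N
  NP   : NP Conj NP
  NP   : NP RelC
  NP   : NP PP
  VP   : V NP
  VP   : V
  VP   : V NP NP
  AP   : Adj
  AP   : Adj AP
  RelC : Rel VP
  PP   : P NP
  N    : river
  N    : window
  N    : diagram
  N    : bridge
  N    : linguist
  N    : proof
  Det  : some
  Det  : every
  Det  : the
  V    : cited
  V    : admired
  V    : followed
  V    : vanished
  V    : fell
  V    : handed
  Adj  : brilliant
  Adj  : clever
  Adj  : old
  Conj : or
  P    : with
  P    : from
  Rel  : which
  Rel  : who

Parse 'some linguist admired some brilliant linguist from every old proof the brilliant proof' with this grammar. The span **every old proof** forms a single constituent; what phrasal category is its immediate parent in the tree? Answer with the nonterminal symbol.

PP

[S [NP [Det some] [N linguist]] [VP [V admired] [NP [NP [Det some] [AP [Adj brilliant]] [N linguist]] [PP [P from] [NP [Det every] [AP [Adj old]] [N proof]]]] [NP [Det the] [AP [Adj brilliant]] [N proof]]]]
The span 'every old proof' is the NP node built by NP → Det AP N.
Its mother is the PP built by PP → P NP.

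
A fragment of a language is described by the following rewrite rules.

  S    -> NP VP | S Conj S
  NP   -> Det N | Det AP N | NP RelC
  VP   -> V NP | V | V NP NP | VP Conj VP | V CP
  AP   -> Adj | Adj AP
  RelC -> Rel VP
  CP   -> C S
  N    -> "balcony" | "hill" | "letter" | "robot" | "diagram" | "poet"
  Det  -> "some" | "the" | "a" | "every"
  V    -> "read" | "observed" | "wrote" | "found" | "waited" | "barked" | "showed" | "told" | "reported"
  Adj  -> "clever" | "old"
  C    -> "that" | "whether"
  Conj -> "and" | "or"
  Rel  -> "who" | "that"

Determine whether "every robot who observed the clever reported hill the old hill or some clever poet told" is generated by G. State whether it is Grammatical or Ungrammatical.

An Adj word can never sit immediately before a V word in any string this grammar generates, so the substring 'clever reported' rules out a derivation.

Ungrammatical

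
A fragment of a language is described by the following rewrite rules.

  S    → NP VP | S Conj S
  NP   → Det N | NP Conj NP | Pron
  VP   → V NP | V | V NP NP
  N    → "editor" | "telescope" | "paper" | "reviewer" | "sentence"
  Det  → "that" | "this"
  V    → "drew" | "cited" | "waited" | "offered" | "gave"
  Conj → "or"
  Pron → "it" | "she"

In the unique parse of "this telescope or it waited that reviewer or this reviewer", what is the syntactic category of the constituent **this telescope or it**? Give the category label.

NP

[S [NP [NP [Det this] [N telescope]] [Conj or] [NP [Pron it]]] [VP [V waited] [NP [NP [Det that] [N reviewer]] [Conj or] [NP [Det this] [N reviewer]]]]]
The span 'this telescope or it' is the NP node built by NP → NP Conj NP.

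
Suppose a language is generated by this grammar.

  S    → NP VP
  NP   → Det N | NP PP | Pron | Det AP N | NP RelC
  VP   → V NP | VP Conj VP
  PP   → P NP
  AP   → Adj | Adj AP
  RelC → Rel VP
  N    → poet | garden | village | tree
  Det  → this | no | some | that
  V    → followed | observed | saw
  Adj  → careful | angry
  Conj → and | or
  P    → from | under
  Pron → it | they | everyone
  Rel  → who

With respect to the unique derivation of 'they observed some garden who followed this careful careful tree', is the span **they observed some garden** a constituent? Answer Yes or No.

No

[S [NP [Pron they]] [VP [V observed] [NP [NP [Det some] [N garden]] [RelC [Rel who] [VP [V followed] [NP [Det this] [AP [Adj careful] [AP [Adj careful]]] [N tree]]]]]]]
The smallest constituent containing 'they observed some garden' is the S spanning 'they observed some garden who followed this careful careful tree'; no single node in the tree dominates exactly the given words.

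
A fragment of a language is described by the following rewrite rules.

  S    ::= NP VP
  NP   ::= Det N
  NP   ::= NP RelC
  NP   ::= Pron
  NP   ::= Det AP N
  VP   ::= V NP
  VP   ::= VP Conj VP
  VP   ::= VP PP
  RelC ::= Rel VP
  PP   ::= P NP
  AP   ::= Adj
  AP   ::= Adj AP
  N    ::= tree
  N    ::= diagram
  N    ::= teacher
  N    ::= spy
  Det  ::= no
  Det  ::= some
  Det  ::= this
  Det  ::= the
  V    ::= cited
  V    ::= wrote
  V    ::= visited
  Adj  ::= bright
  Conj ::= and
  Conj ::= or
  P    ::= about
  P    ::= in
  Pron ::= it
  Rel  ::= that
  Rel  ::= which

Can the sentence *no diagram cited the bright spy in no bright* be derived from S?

Ungrammatical

For S → NP VP, the only prefix that parses as NP is 'no diagram', but the remainder 'cited the bright spy in no bright' is not a VP under these rules.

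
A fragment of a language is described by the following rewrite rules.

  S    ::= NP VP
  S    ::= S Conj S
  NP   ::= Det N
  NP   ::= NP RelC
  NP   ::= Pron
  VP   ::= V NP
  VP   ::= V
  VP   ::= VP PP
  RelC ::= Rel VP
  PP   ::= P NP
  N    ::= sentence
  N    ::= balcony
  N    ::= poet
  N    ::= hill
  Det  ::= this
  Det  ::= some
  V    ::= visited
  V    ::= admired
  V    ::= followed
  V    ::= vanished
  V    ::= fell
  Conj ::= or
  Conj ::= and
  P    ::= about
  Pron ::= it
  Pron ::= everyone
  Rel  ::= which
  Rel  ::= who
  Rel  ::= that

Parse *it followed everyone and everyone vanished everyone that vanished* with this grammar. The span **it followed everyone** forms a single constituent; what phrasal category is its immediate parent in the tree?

S

S
  S
    NP
      Pron: it
    VP
      V: followed
      NP
        Pron: everyone
  Conj: and
  S
    NP
      Pron: everyone
    VP
      V: vanished
      NP
        NP
          Pron: everyone
        RelC
          Rel: that
          VP
            V: vanished
The span 'it followed everyone' is the S node built by S → NP VP.
Its mother is the S built by S → S Conj S.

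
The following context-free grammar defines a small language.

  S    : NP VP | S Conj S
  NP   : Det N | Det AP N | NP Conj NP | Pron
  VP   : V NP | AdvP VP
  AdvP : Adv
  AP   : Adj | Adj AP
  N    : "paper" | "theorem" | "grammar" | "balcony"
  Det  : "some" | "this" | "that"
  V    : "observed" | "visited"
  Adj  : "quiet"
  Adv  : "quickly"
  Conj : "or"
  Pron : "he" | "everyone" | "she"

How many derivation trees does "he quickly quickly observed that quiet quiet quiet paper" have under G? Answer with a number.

1

[S [NP [Pron he]] [VP [AdvP [Adv quickly]] [VP [AdvP [Adv quickly]] [VP [V observed] [NP [Det that] [AP [Adj quiet] [AP [Adj quiet] [AP [Adj quiet]]]] [N paper]]]]]]
No rule offers an alternative attachment or grouping for any span, so this is the only derivation.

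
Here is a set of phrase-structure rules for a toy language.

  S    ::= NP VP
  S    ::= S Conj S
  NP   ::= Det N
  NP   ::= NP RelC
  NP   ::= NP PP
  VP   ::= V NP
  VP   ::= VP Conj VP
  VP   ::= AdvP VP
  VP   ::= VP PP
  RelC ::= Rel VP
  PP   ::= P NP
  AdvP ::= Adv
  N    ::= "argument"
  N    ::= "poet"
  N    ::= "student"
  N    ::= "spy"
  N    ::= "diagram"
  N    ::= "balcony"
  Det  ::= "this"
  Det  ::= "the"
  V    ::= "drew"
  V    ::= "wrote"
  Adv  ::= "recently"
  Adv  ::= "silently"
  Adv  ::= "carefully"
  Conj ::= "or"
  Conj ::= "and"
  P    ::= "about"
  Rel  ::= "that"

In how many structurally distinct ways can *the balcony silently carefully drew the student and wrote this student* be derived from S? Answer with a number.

Two of the 3 distinct bracketings:
[S [NP [Det the] [N balcony]] [VP [VP [AdvP [Adv silently]] [VP [AdvP [Adv carefully]] [VP [V drew] [NP [Det the] [N student]]]]] [Conj and] [VP [V wrote] [NP [Det this] [N student]]]]]
[S [NP [Det the] [N balcony]] [VP [AdvP [Adv silently]] [VP [VP [AdvP [Adv carefully]] [VP [V drew] [NP [Det the] [N student]]]] [Conj and] [VP [V wrote] [NP [Det this] [N student]]]]]]
The trees differ in how a recursive rule is bracketed over the same span.

3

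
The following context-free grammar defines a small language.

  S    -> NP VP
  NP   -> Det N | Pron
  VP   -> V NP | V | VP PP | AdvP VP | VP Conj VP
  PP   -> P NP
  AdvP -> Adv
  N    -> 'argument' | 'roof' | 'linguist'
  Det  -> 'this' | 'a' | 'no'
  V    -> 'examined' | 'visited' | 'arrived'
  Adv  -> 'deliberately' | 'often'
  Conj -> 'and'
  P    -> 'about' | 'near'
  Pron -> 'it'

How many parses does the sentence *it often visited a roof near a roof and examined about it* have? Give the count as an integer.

7

Two of the 7 distinct bracketings:
[S [NP [Pron it]] [VP [VP [AdvP [Adv often]] [VP [VP [VP [V visited] [NP [Det a] [N roof]]] [PP [P near] [NP [Det a] [N roof]]]] [Conj and] [VP [V examined]]]] [PP [P about] [NP [Pron it]]]]]
[S [NP [Pron it]] [VP [VP [VP [VP [AdvP [Adv often]] [VP [V visited] [NP [Det a] [N roof]]]] [PP [P near] [NP [Det a] [N roof]]]] [Conj and] [VP [V examined]]] [PP [P about] [NP [Pron it]]]]]
The trees differ in how a recursive rule is bracketed over the same span.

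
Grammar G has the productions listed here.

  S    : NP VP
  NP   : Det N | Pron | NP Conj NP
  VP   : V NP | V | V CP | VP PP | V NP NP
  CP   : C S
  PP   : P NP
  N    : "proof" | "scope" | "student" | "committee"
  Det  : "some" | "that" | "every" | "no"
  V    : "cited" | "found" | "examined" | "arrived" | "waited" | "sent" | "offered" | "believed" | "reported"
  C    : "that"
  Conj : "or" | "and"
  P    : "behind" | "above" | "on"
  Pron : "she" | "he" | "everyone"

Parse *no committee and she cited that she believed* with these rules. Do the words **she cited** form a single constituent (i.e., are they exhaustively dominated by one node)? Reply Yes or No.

No

[S [NP [NP [Det no] [N committee]] [Conj and] [NP [Pron she]]] [VP [V cited] [CP [C that] [S [NP [Pron she]] [VP [V believed]]]]]]
The smallest constituent containing 'she cited' is the S spanning 'no committee and she cited that she believed'; no single node in the tree dominates exactly the given words.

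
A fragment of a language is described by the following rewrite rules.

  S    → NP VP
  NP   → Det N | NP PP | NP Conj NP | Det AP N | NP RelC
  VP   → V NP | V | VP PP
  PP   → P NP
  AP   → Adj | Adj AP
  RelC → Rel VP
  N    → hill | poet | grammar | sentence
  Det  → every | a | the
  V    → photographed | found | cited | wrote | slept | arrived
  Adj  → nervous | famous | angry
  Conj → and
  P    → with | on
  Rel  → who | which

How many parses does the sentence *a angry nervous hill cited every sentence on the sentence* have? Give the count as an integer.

2

The two bracketings:
[S [NP [Det a] [AP [Adj angry] [AP [Adj nervous]]] [N hill]] [VP [V cited] [NP [NP [Det every] [N sentence]] [PP [P on] [NP [Det the] [N sentence]]]]]]
[S [NP [Det a] [AP [Adj angry] [AP [Adj nervous]]] [N hill]] [VP [VP [V cited] [NP [Det every] [N sentence]]] [PP [P on] [NP [Det the] [N sentence]]]]]
The difference turns on whether NP → NP PP is used at the relevant span, versus an alternative expansion of NP.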